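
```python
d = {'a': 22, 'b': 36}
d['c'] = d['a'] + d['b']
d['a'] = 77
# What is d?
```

After line 1: d = {'a': 22, 'b': 36}
After line 2 (d['c'] = 22 + 36): d = {'a': 22, 'b': 36, 'c': 58}
After line 3: d = {'a': 77, 'b': 36, 'c': 58}

{'a': 77, 'b': 36, 'c': 58}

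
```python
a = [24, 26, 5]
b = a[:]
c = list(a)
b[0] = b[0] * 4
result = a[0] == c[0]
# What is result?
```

After line 1: a = [24, 26, 5]
After line 2 (b = a[:], copy): a = [24, 26, 5], b = [24, 26, 5]
After line 3 (c = list(a) is a copy, new object): c = [24, 26, 5]
After line 4 (b[0] = 24 * 4 = 96; only b mutates (copy)): a = [24, 26, 5], b = [96, 26, 5], c = [24, 26, 5]
After line 5 (a[0] = 24, c[0] = 24; result = True)

True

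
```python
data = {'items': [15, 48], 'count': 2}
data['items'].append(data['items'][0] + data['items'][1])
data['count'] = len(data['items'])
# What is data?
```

After line 1: data = {'items': [15, 48], 'count': 2}
After line 2 (append 15 + 48 = 63): data = {'items': [15, 48, 63], 'count': 2}
After line 3 (count = len(items) = 3): data = {'items': [15, 48, 63], 'count': 3}

{'items': [15, 48, 63], 'count': 3}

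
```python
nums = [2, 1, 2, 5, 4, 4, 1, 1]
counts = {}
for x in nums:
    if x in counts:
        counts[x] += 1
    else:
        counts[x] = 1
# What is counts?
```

Initial: counts = {}, nums = [2, 1, 2, 5, 4, 4, 1, 1]
See 2: counts = {2: 1}
See 1: counts = {2: 1, 1: 1}
See 2: counts = {2: 2, 1: 1}
See 5: counts = {2: 2, 1: 1, 5: 1}
See 4: counts = {2: 2, 1: 1, 5: 1, 4: 1}
See 4: counts = {2: 2, 1: 1, 5: 1, 4: 2}
See 1: counts = {2: 2, 1: 2, 5: 1, 4: 2}
See 1: counts = {2: 2, 1: 3, 5: 1, 4: 2}

{2: 2, 1: 3, 5: 1, 4: 2}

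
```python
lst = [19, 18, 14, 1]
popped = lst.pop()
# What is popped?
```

1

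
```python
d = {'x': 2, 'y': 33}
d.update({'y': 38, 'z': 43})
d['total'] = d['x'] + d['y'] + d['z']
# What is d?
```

After line 1: d = {'x': 2, 'y': 33}
After line 2 (y overwritten, z added): d = {'x': 2, 'y': 38, 'z': 43}
After line 3 (total = 2 + 38 + 43 = 83): d = {'x': 2, 'y': 38, 'z': 43, 'total': 83}

{'x': 2, 'y': 38, 'z': 43, 'total': 83}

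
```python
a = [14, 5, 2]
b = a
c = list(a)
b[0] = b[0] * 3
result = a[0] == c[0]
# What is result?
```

After line 1: a = [14, 5, 2]
After line 2 (b = a, alias): a = [14, 5, 2], b = [14, 5, 2]
After line 3 (c = list(a) is a copy, new object): c = [14, 5, 2]
After line 4 (b[0] = 14 * 3 = 42; mutates shared a/b): a = b = [42, 5, 2], c = [14, 5, 2]
After line 5 (a[0] = 42, c[0] = 14; result = False)

False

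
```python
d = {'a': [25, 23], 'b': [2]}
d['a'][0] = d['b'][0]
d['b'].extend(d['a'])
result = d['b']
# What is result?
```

After line 1: d = {'a': [25, 23], 'b': [2]}
After line 2 (a[0] = b[0] = 2): d = {'a': [2, 23], 'b': [2]}
After line 3 (b.extend(a) appends [2, 23]): d = {'a': [2, 23], 'b': [2, 2, 23]}
After line 4: result = d['b'] = [2, 2, 23]

[2, 2, 23]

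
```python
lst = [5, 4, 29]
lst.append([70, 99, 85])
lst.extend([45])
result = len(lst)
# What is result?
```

After line 1: lst = [5, 4, 29]
After line 2 (append adds [70, 99, 85] as single element): lst = [5, 4, 29, [70, 99, 85]]
After line 3 (extend unpacks [45], adds 45): lst = [5, 4, 29, [70, 99, 85], 45]
After line 4: result = len(lst) = 5

5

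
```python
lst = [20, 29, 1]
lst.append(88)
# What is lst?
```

[20, 29, 1, 88]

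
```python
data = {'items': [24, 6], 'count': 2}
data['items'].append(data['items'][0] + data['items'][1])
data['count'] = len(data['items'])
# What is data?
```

After line 1: data = {'items': [24, 6], 'count': 2}
After line 2 (append 24 + 6 = 30): data = {'items': [24, 6, 30], 'count': 2}
After line 3 (count = len(items) = 3): data = {'items': [24, 6, 30], 'count': 3}

{'items': [24, 6, 30], 'count': 3}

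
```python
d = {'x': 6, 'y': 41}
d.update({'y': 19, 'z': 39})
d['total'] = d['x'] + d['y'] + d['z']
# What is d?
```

After line 1: d = {'x': 6, 'y': 41}
After line 2 (y overwritten, z added): d = {'x': 6, 'y': 19, 'z': 39}
After line 3 (total = 6 + 19 + 39 = 64): d = {'x': 6, 'y': 19, 'z': 39, 'total': 64}

{'x': 6, 'y': 19, 'z': 39, 'total': 64}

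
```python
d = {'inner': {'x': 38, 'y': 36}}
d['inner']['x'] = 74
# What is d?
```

After line 1: d = {'inner': {'x': 38, 'y': 36}}
After line 2 (inner x overwritten): d = {'inner': {'x': 74, 'y': 36}}

{'inner': {'x': 74, 'y': 36}}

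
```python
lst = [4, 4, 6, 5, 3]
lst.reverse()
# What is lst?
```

[3, 5, 6, 4, 4]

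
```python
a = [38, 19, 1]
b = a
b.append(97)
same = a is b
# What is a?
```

After line 1: a = [38, 19, 1]
After line 2 (b = a is an alias, same object): a = [38, 19, 1], b = [38, 19, 1]
After line 3 (b.append mutates the shared list): a = [38, 19, 1, 97], b = [38, 19, 1, 97]
After line 4 (same = a is b; same object -> True): same = True

[38, 19, 1, 97]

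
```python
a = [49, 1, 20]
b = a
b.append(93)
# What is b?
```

After line 1: a = [49, 1, 20]
After line 2 (b = a is an alias, same object): a = [49, 1, 20], b = [49, 1, 20]
After line 3 (b.append mutates the shared list): a = [49, 1, 20, 93], b = [49, 1, 20, 93]

[49, 1, 20, 93]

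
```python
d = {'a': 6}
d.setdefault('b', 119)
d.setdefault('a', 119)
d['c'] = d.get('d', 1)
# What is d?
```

After line 1: d = {'a': 6}
After line 2 (setdefault adds 'b'=119): d = {'a': 6, 'b': 119}
After line 3 (setdefault 'a' no-op, already exists): d = {'a': 6, 'b': 119}
After line 4 (get('d', 1) returns default since 'd' not in d): d = {'a': 6, 'b': 119, 'c': 1}

{'a': 6, 'b': 119, 'c': 1}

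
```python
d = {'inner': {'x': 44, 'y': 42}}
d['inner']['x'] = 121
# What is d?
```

After line 1: d = {'inner': {'x': 44, 'y': 42}}
After line 2 (inner x overwritten): d = {'inner': {'x': 121, 'y': 42}}

{'inner': {'x': 121, 'y': 42}}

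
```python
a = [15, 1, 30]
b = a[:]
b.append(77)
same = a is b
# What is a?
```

After line 1: a = [15, 1, 30]
After line 2 (b = a[:] is a shallow copy, new object): a = [15, 1, 30], b = [15, 1, 30]
After line 3 (append only mutates b): a = [15, 1, 30], b = [15, 1, 30, 77]
After line 4 (same = a is b; different objects -> False): same = False

[15, 1, 30]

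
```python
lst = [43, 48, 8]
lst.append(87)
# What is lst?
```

[43, 48, 8, 87]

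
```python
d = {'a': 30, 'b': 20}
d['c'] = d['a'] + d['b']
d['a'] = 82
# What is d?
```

After line 1: d = {'a': 30, 'b': 20}
After line 2 (d['c'] = 30 + 20): d = {'a': 30, 'b': 20, 'c': 50}
After line 3: d = {'a': 82, 'b': 20, 'c': 50}

{'a': 82, 'b': 20, 'c': 50}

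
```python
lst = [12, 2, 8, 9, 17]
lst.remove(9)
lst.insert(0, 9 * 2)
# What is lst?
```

After line 1: lst = [12, 2, 8, 9, 17]
After line 2 (remove first 9): lst = [12, 2, 8, 17]
After line 3 (insert 18 at index 0): lst = [18, 12, 2, 8, 17]

[18, 12, 2, 8, 17]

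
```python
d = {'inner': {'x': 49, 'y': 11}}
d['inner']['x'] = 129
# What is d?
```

After line 1: d = {'inner': {'x': 49, 'y': 11}}
After line 2 (inner x overwritten): d = {'inner': {'x': 129, 'y': 11}}

{'inner': {'x': 129, 'y': 11}}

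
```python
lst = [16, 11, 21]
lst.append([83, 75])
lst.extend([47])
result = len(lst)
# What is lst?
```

After line 1: lst = [16, 11, 21]
After line 2 (append adds [83, 75] as single element): lst = [16, 11, 21, [83, 75]]
After line 3 (extend unpacks [47], adds 47): lst = [16, 11, 21, [83, 75], 47]
After line 4: result = len(lst) = 5

[16, 11, 21, [83, 75], 47]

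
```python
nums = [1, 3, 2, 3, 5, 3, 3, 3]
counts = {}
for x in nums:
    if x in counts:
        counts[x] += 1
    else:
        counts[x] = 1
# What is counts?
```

Initial: counts = {}, nums = [1, 3, 2, 3, 5, 3, 3, 3]
See 1: counts = {1: 1}
See 3: counts = {1: 1, 3: 1}
See 2: counts = {1: 1, 3: 1, 2: 1}
See 3: counts = {1: 1, 3: 2, 2: 1}
See 5: counts = {1: 1, 3: 2, 2: 1, 5: 1}
See 3: counts = {1: 1, 3: 3, 2: 1, 5: 1}
See 3: counts = {1: 1, 3: 4, 2: 1, 5: 1}
See 3: counts = {1: 1, 3: 5, 2: 1, 5: 1}

{1: 1, 3: 5, 2: 1, 5: 1}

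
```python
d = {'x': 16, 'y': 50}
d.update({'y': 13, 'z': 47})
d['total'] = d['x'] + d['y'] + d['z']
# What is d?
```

After line 1: d = {'x': 16, 'y': 50}
After line 2 (y overwritten, z added): d = {'x': 16, 'y': 13, 'z': 47}
After line 3 (total = 16 + 13 + 47 = 76): d = {'x': 16, 'y': 13, 'z': 47, 'total': 76}

{'x': 16, 'y': 13, 'z': 47, 'total': 76}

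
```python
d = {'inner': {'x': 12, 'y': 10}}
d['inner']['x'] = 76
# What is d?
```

After line 1: d = {'inner': {'x': 12, 'y': 10}}
After line 2 (inner x overwritten): d = {'inner': {'x': 76, 'y': 10}}

{'inner': {'x': 76, 'y': 10}}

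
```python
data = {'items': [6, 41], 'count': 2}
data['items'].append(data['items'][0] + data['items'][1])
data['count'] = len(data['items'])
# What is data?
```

After line 1: data = {'items': [6, 41], 'count': 2}
After line 2 (append 6 + 41 = 47): data = {'items': [6, 41, 47], 'count': 2}
After line 3 (count = len(items) = 3): data = {'items': [6, 41, 47], 'count': 3}

{'items': [6, 41, 47], 'count': 3}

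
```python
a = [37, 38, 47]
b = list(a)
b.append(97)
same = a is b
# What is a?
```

After line 1: a = [37, 38, 47]
After line 2 (b = list(a) is a shallow copy, new object): a = [37, 38, 47], b = [37, 38, 47]
After line 3 (append only mutates b): a = [37, 38, 47], b = [37, 38, 47, 97]
After line 4 (same = a is b; different objects -> False): same = False

[37, 38, 47]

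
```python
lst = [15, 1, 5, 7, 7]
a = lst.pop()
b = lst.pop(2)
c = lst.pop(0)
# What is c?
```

After line 1: lst = [15, 1, 5, 7, 7]
After line 2 (pop() -> a = 7): lst = [15, 1, 5, 7]
After line 3 (pop(2) -> b = 5): lst = [15, 1, 7]
After line 4 (pop(0) -> c = 15): lst = [1, 7]

15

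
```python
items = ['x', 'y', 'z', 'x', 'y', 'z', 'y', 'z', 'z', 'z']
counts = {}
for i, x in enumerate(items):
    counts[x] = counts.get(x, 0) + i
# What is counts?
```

Initial: counts = {}, items = ['x', 'y', 'z', 'x', 'y', 'z', 'y', 'z', 'z', 'z']
i=0, x='x': counts = {'x': 0}
i=1, x='y': counts = {'x': 0, 'y': 1}
i=2, x='z': counts = {'x': 0, 'y': 1, 'z': 2}
i=3, x='x': counts = {'x': 3, 'y': 1, 'z': 2}
i=4, x='y': counts = {'x': 3, 'y': 5, 'z': 2}
i=5, x='z': counts = {'x': 3, 'y': 5, 'z': 7}
i=6, x='y': counts = {'x': 3, 'y': 11, 'z': 7}
i=7, x='z': counts = {'x': 3, 'y': 11, 'z': 14}
i=8, x='z': counts = {'x': 3, 'y': 11, 'z': 22}
i=9, x='z': counts = {'x': 3, 'y': 11, 'z': 31}

{'x': 3, 'y': 11, 'z': 31}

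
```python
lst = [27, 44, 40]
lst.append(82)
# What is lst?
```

[27, 44, 40, 82]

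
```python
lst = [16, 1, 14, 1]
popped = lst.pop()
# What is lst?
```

[16, 1, 14]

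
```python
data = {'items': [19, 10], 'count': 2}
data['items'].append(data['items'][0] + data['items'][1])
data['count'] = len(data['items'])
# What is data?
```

After line 1: data = {'items': [19, 10], 'count': 2}
After line 2 (append 19 + 10 = 29): data = {'items': [19, 10, 29], 'count': 2}
After line 3 (count = len(items) = 3): data = {'items': [19, 10, 29], 'count': 3}

{'items': [19, 10, 29], 'count': 3}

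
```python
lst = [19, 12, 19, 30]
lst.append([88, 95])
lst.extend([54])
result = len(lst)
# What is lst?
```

After line 1: lst = [19, 12, 19, 30]
After line 2 (append adds [88, 95] as single element): lst = [19, 12, 19, 30, [88, 95]]
After line 3 (extend unpacks [54], adds 54): lst = [19, 12, 19, 30, [88, 95], 54]
After line 4: result = len(lst) = 6

[19, 12, 19, 30, [88, 95], 54]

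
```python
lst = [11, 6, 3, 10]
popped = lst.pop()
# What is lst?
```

[11, 6, 3]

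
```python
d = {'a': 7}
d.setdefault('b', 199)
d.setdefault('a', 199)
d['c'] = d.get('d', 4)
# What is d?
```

After line 1: d = {'a': 7}
After line 2 (setdefault adds 'b'=199): d = {'a': 7, 'b': 199}
After line 3 (setdefault 'a' no-op, already exists): d = {'a': 7, 'b': 199}
After line 4 (get('d', 4) returns default since 'd' not in d): d = {'a': 7, 'b': 199, 'c': 4}

{'a': 7, 'b': 199, 'c': 4}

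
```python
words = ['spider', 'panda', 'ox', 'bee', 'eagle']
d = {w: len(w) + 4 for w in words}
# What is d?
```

{'spider': 10, 'panda': 9, 'ox': 6, 'bee': 7, 'eagle': 9}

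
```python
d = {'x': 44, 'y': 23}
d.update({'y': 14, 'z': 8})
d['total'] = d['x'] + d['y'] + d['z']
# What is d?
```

After line 1: d = {'x': 44, 'y': 23}
After line 2 (y overwritten, z added): d = {'x': 44, 'y': 14, 'z': 8}
After line 3 (total = 44 + 14 + 8 = 66): d = {'x': 44, 'y': 14, 'z': 8, 'total': 66}

{'x': 44, 'y': 14, 'z': 8, 'total': 66}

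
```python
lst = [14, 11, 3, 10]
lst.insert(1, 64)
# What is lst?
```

[14, 64, 11, 3, 10]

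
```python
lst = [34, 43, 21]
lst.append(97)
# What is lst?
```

[34, 43, 21, 97]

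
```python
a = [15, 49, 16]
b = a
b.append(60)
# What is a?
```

After line 1: a = [15, 49, 16]
After line 2 (b = a is an alias, same object): a = [15, 49, 16], b = [15, 49, 16]
After line 3 (b.append mutates the shared list): a = [15, 49, 16, 60], b = [15, 49, 16, 60]

[15, 49, 16, 60]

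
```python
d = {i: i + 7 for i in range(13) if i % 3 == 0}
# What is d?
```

{0: 7, 3: 10, 6: 13, 9: 16, 12: 19}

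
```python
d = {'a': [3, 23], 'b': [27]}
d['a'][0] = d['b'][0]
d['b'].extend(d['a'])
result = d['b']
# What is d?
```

After line 1: d = {'a': [3, 23], 'b': [27]}
After line 2 (a[0] = b[0] = 27): d = {'a': [27, 23], 'b': [27]}
After line 3 (b.extend(a) appends [27, 23]): d = {'a': [27, 23], 'b': [27, 27, 23]}
After line 4: result = d['b'] = [27, 27, 23]

{'a': [27, 23], 'b': [27, 27, 23]}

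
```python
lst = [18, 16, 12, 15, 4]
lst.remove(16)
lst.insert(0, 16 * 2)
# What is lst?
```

After line 1: lst = [18, 16, 12, 15, 4]
After line 2 (remove first 16): lst = [18, 12, 15, 4]
After line 3 (insert 32 at index 0): lst = [32, 18, 12, 15, 4]

[32, 18, 12, 15, 4]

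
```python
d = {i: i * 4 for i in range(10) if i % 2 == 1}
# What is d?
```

{1: 4, 3: 12, 5: 20, 7: 28, 9: 36}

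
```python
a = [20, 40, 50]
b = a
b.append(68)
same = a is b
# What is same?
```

After line 1: a = [20, 40, 50]
After line 2 (b = a is an alias, same object): a = [20, 40, 50], b = [20, 40, 50]
After line 3 (b.append mutates the shared list): a = [20, 40, 50, 68], b = [20, 40, 50, 68]
After line 4 (same = a is b; same object -> True): same = True

True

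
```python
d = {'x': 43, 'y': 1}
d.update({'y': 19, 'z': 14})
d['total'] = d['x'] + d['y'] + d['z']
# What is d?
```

After line 1: d = {'x': 43, 'y': 1}
After line 2 (y overwritten, z added): d = {'x': 43, 'y': 19, 'z': 14}
After line 3 (total = 43 + 19 + 14 = 76): d = {'x': 43, 'y': 19, 'z': 14, 'total': 76}

{'x': 43, 'y': 19, 'z': 14, 'total': 76}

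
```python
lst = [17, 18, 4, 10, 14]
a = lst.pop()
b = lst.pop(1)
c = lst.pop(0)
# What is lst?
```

After line 1: lst = [17, 18, 4, 10, 14]
After line 2 (pop() -> a = 14): lst = [17, 18, 4, 10]
After line 3 (pop(1) -> b = 18): lst = [17, 4, 10]
After line 4 (pop(0) -> c = 17): lst = [4, 10]

[4, 10]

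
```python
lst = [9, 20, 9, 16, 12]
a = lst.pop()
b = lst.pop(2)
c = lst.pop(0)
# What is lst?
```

After line 1: lst = [9, 20, 9, 16, 12]
After line 2 (pop() -> a = 12): lst = [9, 20, 9, 16]
After line 3 (pop(2) -> b = 9): lst = [9, 20, 16]
After line 4 (pop(0) -> c = 9): lst = [20, 16]

[20, 16]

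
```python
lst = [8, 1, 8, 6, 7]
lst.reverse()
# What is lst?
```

[7, 6, 8, 1, 8]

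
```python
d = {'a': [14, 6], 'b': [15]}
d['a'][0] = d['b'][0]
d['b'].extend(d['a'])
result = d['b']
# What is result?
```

After line 1: d = {'a': [14, 6], 'b': [15]}
After line 2 (a[0] = b[0] = 15): d = {'a': [15, 6], 'b': [15]}
After line 3 (b.extend(a) appends [15, 6]): d = {'a': [15, 6], 'b': [15, 15, 6]}
After line 4: result = d['b'] = [15, 15, 6]

[15, 15, 6]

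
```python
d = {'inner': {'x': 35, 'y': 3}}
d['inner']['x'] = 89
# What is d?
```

After line 1: d = {'inner': {'x': 35, 'y': 3}}
After line 2 (inner x overwritten): d = {'inner': {'x': 89, 'y': 3}}

{'inner': {'x': 89, 'y': 3}}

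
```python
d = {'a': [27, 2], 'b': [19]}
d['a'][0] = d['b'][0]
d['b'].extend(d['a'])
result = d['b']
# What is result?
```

After line 1: d = {'a': [27, 2], 'b': [19]}
After line 2 (a[0] = b[0] = 19): d = {'a': [19, 2], 'b': [19]}
After line 3 (b.extend(a) appends [19, 2]): d = {'a': [19, 2], 'b': [19, 19, 2]}
After line 4: result = d['b'] = [19, 19, 2]

[19, 19, 2]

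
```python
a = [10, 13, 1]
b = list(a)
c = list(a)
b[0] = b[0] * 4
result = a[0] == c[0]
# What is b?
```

After line 1: a = [10, 13, 1]
After line 2 (b = list(a), copy): a = [10, 13, 1], b = [10, 13, 1]
After line 3 (c = list(a) is a copy, new object): c = [10, 13, 1]
After line 4 (b[0] = 10 * 4 = 40; only b mutates (copy)): a = [10, 13, 1], b = [40, 13, 1], c = [10, 13, 1]
After line 5 (a[0] = 10, c[0] = 10; result = True)

[40, 13, 1]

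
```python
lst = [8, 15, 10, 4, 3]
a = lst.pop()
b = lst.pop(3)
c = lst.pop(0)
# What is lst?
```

After line 1: lst = [8, 15, 10, 4, 3]
After line 2 (pop() -> a = 3): lst = [8, 15, 10, 4]
After line 3 (pop(3) -> b = 4): lst = [8, 15, 10]
After line 4 (pop(0) -> c = 8): lst = [15, 10]

[15, 10]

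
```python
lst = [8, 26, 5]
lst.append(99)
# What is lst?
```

[8, 26, 5, 99]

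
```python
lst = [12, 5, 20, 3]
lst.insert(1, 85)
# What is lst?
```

[12, 85, 5, 20, 3]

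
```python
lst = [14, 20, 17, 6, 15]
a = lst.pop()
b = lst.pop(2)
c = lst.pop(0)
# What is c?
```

After line 1: lst = [14, 20, 17, 6, 15]
After line 2 (pop() -> a = 15): lst = [14, 20, 17, 6]
After line 3 (pop(2) -> b = 17): lst = [14, 20, 6]
After line 4 (pop(0) -> c = 14): lst = [20, 6]

14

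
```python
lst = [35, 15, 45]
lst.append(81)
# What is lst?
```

[35, 15, 45, 81]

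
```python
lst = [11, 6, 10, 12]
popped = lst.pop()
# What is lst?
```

[11, 6, 10]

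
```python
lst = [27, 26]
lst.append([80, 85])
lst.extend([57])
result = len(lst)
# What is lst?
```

After line 1: lst = [27, 26]
After line 2 (append adds [80, 85] as single element): lst = [27, 26, [80, 85]]
After line 3 (extend unpacks [57], adds 57): lst = [27, 26, [80, 85], 57]
After line 4: result = len(lst) = 4

[27, 26, [80, 85], 57]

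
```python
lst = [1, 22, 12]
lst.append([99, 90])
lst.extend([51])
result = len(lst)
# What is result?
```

After line 1: lst = [1, 22, 12]
After line 2 (append adds [99, 90] as single element): lst = [1, 22, 12, [99, 90]]
After line 3 (extend unpacks [51], adds 51): lst = [1, 22, 12, [99, 90], 51]
After line 4: result = len(lst) = 5

5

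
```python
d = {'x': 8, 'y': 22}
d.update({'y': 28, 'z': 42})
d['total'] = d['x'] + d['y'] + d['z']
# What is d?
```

After line 1: d = {'x': 8, 'y': 22}
After line 2 (y overwritten, z added): d = {'x': 8, 'y': 28, 'z': 42}
After line 3 (total = 8 + 28 + 42 = 78): d = {'x': 8, 'y': 28, 'z': 42, 'total': 78}

{'x': 8, 'y': 28, 'z': 42, 'total': 78}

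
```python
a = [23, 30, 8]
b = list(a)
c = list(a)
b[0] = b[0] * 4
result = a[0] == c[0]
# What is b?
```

After line 1: a = [23, 30, 8]
After line 2 (b = list(a), copy): a = [23, 30, 8], b = [23, 30, 8]
After line 3 (c = list(a) is a copy, new object): c = [23, 30, 8]
After line 4 (b[0] = 23 * 4 = 92; only b mutates (copy)): a = [23, 30, 8], b = [92, 30, 8], c = [23, 30, 8]
After line 5 (a[0] = 23, c[0] = 23; result = True)

[92, 30, 8]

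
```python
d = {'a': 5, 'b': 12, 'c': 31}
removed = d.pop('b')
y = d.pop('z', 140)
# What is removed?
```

After line 1: d = {'a': 5, 'b': 12, 'c': 31}
After line 2 (pop 'b' returns 12): d = {'a': 5, 'c': 31}, removed = 12
After line 3 (pop 'z' missing, returns default 140): d = {'a': 5, 'c': 31}, y = 140

12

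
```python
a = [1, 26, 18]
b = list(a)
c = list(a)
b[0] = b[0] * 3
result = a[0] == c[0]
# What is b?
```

After line 1: a = [1, 26, 18]
After line 2 (b = list(a), copy): a = [1, 26, 18], b = [1, 26, 18]
After line 3 (c = list(a) is a copy, new object): c = [1, 26, 18]
After line 4 (b[0] = 1 * 3 = 3; only b mutates (copy)): a = [1, 26, 18], b = [3, 26, 18], c = [1, 26, 18]
After line 5 (a[0] = 1, c[0] = 1; result = True)

[3, 26, 18]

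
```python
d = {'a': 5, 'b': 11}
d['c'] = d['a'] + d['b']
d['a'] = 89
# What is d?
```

After line 1: d = {'a': 5, 'b': 11}
After line 2 (d['c'] = 5 + 11): d = {'a': 5, 'b': 11, 'c': 16}
After line 3: d = {'a': 89, 'b': 11, 'c': 16}

{'a': 89, 'b': 11, 'c': 16}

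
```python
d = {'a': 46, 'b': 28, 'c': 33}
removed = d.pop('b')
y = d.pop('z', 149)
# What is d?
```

After line 1: d = {'a': 46, 'b': 28, 'c': 33}
After line 2 (pop 'b' returns 28): d = {'a': 46, 'c': 33}, removed = 28
After line 3 (pop 'z' missing, returns default 149): d = {'a': 46, 'c': 33}, y = 149

{'a': 46, 'c': 33}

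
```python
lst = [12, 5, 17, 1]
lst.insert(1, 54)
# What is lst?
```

[12, 54, 5, 17, 1]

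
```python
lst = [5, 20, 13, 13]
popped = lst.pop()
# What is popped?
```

13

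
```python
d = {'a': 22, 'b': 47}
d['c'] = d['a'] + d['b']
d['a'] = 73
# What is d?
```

After line 1: d = {'a': 22, 'b': 47}
After line 2 (d['c'] = 22 + 47): d = {'a': 22, 'b': 47, 'c': 69}
After line 3: d = {'a': 73, 'b': 47, 'c': 69}

{'a': 73, 'b': 47, 'c': 69}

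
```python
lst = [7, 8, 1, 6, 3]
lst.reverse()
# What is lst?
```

[3, 6, 1, 8, 7]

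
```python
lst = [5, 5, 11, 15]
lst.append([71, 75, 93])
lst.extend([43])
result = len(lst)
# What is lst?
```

After line 1: lst = [5, 5, 11, 15]
After line 2 (append adds [71, 75, 93] as single element): lst = [5, 5, 11, 15, [71, 75, 93]]
After line 3 (extend unpacks [43], adds 43): lst = [5, 5, 11, 15, [71, 75, 93], 43]
After line 4: result = len(lst) = 6

[5, 5, 11, 15, [71, 75, 93], 43]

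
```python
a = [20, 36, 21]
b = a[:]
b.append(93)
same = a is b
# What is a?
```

After line 1: a = [20, 36, 21]
After line 2 (b = a[:] is a shallow copy, new object): a = [20, 36, 21], b = [20, 36, 21]
After line 3 (append only mutates b): a = [20, 36, 21], b = [20, 36, 21, 93]
After line 4 (same = a is b; different objects -> False): same = False

[20, 36, 21]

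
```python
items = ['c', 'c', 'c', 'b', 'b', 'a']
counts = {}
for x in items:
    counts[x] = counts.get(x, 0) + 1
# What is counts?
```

Initial: counts = {}, items = ['c', 'c', 'c', 'b', 'b', 'a']
See 'c': counts = {'c': 1}
See 'c': counts = {'c': 2}
See 'c': counts = {'c': 3}
See 'b': counts = {'c': 3, 'b': 1}
See 'b': counts = {'c': 3, 'b': 2}
See 'a': counts = {'c': 3, 'b': 2, 'a': 1}

{'c': 3, 'b': 2, 'a': 1}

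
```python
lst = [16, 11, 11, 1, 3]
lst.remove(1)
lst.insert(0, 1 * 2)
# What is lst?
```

After line 1: lst = [16, 11, 11, 1, 3]
After line 2 (remove first 1): lst = [16, 11, 11, 3]
After line 3 (insert 2 at index 0): lst = [2, 16, 11, 11, 3]

[2, 16, 11, 11, 3]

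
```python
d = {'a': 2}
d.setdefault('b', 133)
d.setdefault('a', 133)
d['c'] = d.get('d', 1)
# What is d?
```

After line 1: d = {'a': 2}
After line 2 (setdefault adds 'b'=133): d = {'a': 2, 'b': 133}
After line 3 (setdefault 'a' no-op, already exists): d = {'a': 2, 'b': 133}
After line 4 (get('d', 1) returns default since 'd' not in d): d = {'a': 2, 'b': 133, 'c': 1}

{'a': 2, 'b': 133, 'c': 1}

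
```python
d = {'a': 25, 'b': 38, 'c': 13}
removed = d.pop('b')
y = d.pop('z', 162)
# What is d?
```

After line 1: d = {'a': 25, 'b': 38, 'c': 13}
After line 2 (pop 'b' returns 38): d = {'a': 25, 'c': 13}, removed = 38
After line 3 (pop 'z' missing, returns default 162): d = {'a': 25, 'c': 13}, y = 162

{'a': 25, 'c': 13}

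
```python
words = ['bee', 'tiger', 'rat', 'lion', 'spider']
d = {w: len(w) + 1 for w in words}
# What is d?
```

{'bee': 4, 'tiger': 6, 'rat': 4, 'lion': 5, 'spider': 7}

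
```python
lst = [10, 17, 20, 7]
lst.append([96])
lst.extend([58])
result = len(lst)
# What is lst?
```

After line 1: lst = [10, 17, 20, 7]
After line 2 (append adds [96] as single element): lst = [10, 17, 20, 7, [96]]
After line 3 (extend unpacks [58], adds 58): lst = [10, 17, 20, 7, [96], 58]
After line 4: result = len(lst) = 6

[10, 17, 20, 7, [96], 58]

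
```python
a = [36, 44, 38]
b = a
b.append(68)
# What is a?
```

After line 1: a = [36, 44, 38]
After line 2 (b = a is an alias, same object): a = [36, 44, 38], b = [36, 44, 38]
After line 3 (b.append mutates the shared list): a = [36, 44, 38, 68], b = [36, 44, 38, 68]

[36, 44, 38, 68]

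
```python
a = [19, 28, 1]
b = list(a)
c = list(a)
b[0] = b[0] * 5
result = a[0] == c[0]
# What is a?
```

After line 1: a = [19, 28, 1]
After line 2 (b = list(a), copy): a = [19, 28, 1], b = [19, 28, 1]
After line 3 (c = list(a) is a copy, new object): c = [19, 28, 1]
After line 4 (b[0] = 19 * 5 = 95; only b mutates (copy)): a = [19, 28, 1], b = [95, 28, 1], c = [19, 28, 1]
After line 5 (a[0] = 19, c[0] = 19; result = True)

[19, 28, 1]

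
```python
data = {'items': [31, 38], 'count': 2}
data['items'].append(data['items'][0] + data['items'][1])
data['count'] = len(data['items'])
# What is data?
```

After line 1: data = {'items': [31, 38], 'count': 2}
After line 2 (append 31 + 38 = 69): data = {'items': [31, 38, 69], 'count': 2}
After line 3 (count = len(items) = 3): data = {'items': [31, 38, 69], 'count': 3}

{'items': [31, 38, 69], 'count': 3}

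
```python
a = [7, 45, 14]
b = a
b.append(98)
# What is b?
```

After line 1: a = [7, 45, 14]
After line 2 (b = a is an alias, same object): a = [7, 45, 14], b = [7, 45, 14]
After line 3 (b.append mutates the shared list): a = [7, 45, 14, 98], b = [7, 45, 14, 98]

[7, 45, 14, 98]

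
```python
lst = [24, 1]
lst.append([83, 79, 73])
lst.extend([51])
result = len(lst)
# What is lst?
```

After line 1: lst = [24, 1]
After line 2 (append adds [83, 79, 73] as single element): lst = [24, 1, [83, 79, 73]]
After line 3 (extend unpacks [51], adds 51): lst = [24, 1, [83, 79, 73], 51]
After line 4: result = len(lst) = 4

[24, 1, [83, 79, 73], 51]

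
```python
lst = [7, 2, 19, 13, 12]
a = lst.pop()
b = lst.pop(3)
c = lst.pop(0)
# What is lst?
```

After line 1: lst = [7, 2, 19, 13, 12]
After line 2 (pop() -> a = 12): lst = [7, 2, 19, 13]
After line 3 (pop(3) -> b = 13): lst = [7, 2, 19]
After line 4 (pop(0) -> c = 7): lst = [2, 19]

[2, 19]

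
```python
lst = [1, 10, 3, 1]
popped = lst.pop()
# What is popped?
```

1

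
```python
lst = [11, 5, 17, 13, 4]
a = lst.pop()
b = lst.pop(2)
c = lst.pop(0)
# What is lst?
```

After line 1: lst = [11, 5, 17, 13, 4]
After line 2 (pop() -> a = 4): lst = [11, 5, 17, 13]
After line 3 (pop(2) -> b = 17): lst = [11, 5, 13]
After line 4 (pop(0) -> c = 11): lst = [5, 13]

[5, 13]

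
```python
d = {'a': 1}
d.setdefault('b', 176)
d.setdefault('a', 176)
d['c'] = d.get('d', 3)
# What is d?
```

After line 1: d = {'a': 1}
After line 2 (setdefault adds 'b'=176): d = {'a': 1, 'b': 176}
After line 3 (setdefault 'a' no-op, already exists): d = {'a': 1, 'b': 176}
After line 4 (get('d', 3) returns default since 'd' not in d): d = {'a': 1, 'b': 176, 'c': 3}

{'a': 1, 'b': 176, 'c': 3}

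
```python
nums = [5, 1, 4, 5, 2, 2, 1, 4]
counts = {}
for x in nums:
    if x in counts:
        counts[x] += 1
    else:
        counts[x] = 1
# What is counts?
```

Initial: counts = {}, nums = [5, 1, 4, 5, 2, 2, 1, 4]
See 5: counts = {5: 1}
See 1: counts = {5: 1, 1: 1}
See 4: counts = {5: 1, 1: 1, 4: 1}
See 5: counts = {5: 2, 1: 1, 4: 1}
See 2: counts = {5: 2, 1: 1, 4: 1, 2: 1}
See 2: counts = {5: 2, 1: 1, 4: 1, 2: 2}
See 1: counts = {5: 2, 1: 2, 4: 1, 2: 2}
See 4: counts = {5: 2, 1: 2, 4: 2, 2: 2}

{5: 2, 1: 2, 4: 2, 2: 2}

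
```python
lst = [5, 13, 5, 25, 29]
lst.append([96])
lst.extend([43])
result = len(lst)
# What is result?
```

After line 1: lst = [5, 13, 5, 25, 29]
After line 2 (append adds [96] as single element): lst = [5, 13, 5, 25, 29, [96]]
After line 3 (extend unpacks [43], adds 43): lst = [5, 13, 5, 25, 29, [96], 43]
After line 4: result = len(lst) = 7

7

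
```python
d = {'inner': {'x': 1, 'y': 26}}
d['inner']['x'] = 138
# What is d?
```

After line 1: d = {'inner': {'x': 1, 'y': 26}}
After line 2 (inner x overwritten): d = {'inner': {'x': 138, 'y': 26}}

{'inner': {'x': 138, 'y': 26}}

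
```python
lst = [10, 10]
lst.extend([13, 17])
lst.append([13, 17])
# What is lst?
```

After line 1: lst = [10, 10]
After line 2 (extend unpacks [13, 17]): lst = [10, 10, 13, 17]
After line 3 (append adds [13, 17] as single element): lst = [10, 10, 13, 17, [13, 17]]

[10, 10, 13, 17, [13, 17]]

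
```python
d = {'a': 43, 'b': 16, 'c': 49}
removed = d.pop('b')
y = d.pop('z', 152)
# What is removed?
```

After line 1: d = {'a': 43, 'b': 16, 'c': 49}
After line 2 (pop 'b' returns 16): d = {'a': 43, 'c': 49}, removed = 16
After line 3 (pop 'z' missing, returns default 152): d = {'a': 43, 'c': 49}, y = 152

16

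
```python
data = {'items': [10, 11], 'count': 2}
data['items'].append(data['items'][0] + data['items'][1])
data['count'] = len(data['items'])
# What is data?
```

After line 1: data = {'items': [10, 11], 'count': 2}
After line 2 (append 10 + 11 = 21): data = {'items': [10, 11, 21], 'count': 2}
After line 3 (count = len(items) = 3): data = {'items': [10, 11, 21], 'count': 3}

{'items': [10, 11, 21], 'count': 3}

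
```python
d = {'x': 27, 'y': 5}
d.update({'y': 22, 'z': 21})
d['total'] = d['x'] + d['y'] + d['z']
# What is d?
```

After line 1: d = {'x': 27, 'y': 5}
After line 2 (y overwritten, z added): d = {'x': 27, 'y': 22, 'z': 21}
After line 3 (total = 27 + 22 + 21 = 70): d = {'x': 27, 'y': 22, 'z': 21, 'total': 70}

{'x': 27, 'y': 22, 'z': 21, 'total': 70}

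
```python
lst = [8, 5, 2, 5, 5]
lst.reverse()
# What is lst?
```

[5, 5, 2, 5, 8]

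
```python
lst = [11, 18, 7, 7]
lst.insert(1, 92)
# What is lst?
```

[11, 92, 18, 7, 7]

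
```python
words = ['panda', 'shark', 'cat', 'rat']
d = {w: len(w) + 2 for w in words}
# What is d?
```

{'panda': 7, 'shark': 7, 'cat': 5, 'rat': 5}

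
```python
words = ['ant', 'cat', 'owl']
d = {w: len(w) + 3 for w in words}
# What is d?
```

{'ant': 6, 'cat': 6, 'owl': 6}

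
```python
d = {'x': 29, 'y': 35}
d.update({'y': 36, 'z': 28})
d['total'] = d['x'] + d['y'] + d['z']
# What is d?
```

After line 1: d = {'x': 29, 'y': 35}
After line 2 (y overwritten, z added): d = {'x': 29, 'y': 36, 'z': 28}
After line 3 (total = 29 + 36 + 28 = 93): d = {'x': 29, 'y': 36, 'z': 28, 'total': 93}

{'x': 29, 'y': 36, 'z': 28, 'total': 93}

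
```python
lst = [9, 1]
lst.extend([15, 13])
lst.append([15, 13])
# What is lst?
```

After line 1: lst = [9, 1]
After line 2 (extend unpacks [15, 13]): lst = [9, 1, 15, 13]
After line 3 (append adds [15, 13] as single element): lst = [9, 1, 15, 13, [15, 13]]

[9, 1, 15, 13, [15, 13]]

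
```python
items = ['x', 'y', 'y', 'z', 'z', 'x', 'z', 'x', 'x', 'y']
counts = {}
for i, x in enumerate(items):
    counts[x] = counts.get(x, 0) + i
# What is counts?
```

Initial: counts = {}, items = ['x', 'y', 'y', 'z', 'z', 'x', 'z', 'x', 'x', 'y']
i=0, x='x': counts = {'x': 0}
i=1, x='y': counts = {'x': 0, 'y': 1}
i=2, x='y': counts = {'x': 0, 'y': 3}
i=3, x='z': counts = {'x': 0, 'y': 3, 'z': 3}
i=4, x='z': counts = {'x': 0, 'y': 3, 'z': 7}
i=5, x='x': counts = {'x': 5, 'y': 3, 'z': 7}
i=6, x='z': counts = {'x': 5, 'y': 3, 'z': 13}
i=7, x='x': counts = {'x': 12, 'y': 3, 'z': 13}
i=8, x='x': counts = {'x': 20, 'y': 3, 'z': 13}
i=9, x='y': counts = {'x': 20, 'y': 12, 'z': 13}

{'x': 20, 'y': 12, 'z': 13}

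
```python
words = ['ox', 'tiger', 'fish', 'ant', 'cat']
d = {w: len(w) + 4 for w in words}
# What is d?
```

{'ox': 6, 'tiger': 9, 'fish': 8, 'ant': 7, 'cat': 7}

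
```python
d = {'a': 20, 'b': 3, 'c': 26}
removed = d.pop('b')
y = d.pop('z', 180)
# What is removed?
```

After line 1: d = {'a': 20, 'b': 3, 'c': 26}
After line 2 (pop 'b' returns 3): d = {'a': 20, 'c': 26}, removed = 3
After line 3 (pop 'z' missing, returns default 180): d = {'a': 20, 'c': 26}, y = 180

3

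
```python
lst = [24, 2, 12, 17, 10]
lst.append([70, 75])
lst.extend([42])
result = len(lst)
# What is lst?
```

After line 1: lst = [24, 2, 12, 17, 10]
After line 2 (append adds [70, 75] as single element): lst = [24, 2, 12, 17, 10, [70, 75]]
After line 3 (extend unpacks [42], adds 42): lst = [24, 2, 12, 17, 10, [70, 75], 42]
After line 4: result = len(lst) = 7

[24, 2, 12, 17, 10, [70, 75], 42]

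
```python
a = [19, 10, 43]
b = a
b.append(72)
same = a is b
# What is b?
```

After line 1: a = [19, 10, 43]
After line 2 (b = a is an alias, same object): a = [19, 10, 43], b = [19, 10, 43]
After line 3 (b.append mutates the shared list): a = [19, 10, 43, 72], b = [19, 10, 43, 72]
After line 4 (same = a is b; same object -> True): same = True

[19, 10, 43, 72]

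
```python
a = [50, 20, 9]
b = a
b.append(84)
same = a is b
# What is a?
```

After line 1: a = [50, 20, 9]
After line 2 (b = a is an alias, same object): a = [50, 20, 9], b = [50, 20, 9]
After line 3 (b.append mutates the shared list): a = [50, 20, 9, 84], b = [50, 20, 9, 84]
After line 4 (same = a is b; same object -> True): same = True

[50, 20, 9, 84]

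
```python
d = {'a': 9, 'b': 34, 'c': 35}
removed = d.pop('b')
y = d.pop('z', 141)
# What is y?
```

After line 1: d = {'a': 9, 'b': 34, 'c': 35}
After line 2 (pop 'b' returns 34): d = {'a': 9, 'c': 35}, removed = 34
After line 3 (pop 'z' missing, returns default 141): d = {'a': 9, 'c': 35}, y = 141

141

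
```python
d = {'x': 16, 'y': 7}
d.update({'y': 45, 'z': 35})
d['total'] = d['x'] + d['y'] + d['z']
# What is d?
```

After line 1: d = {'x': 16, 'y': 7}
After line 2 (y overwritten, z added): d = {'x': 16, 'y': 45, 'z': 35}
After line 3 (total = 16 + 45 + 35 = 96): d = {'x': 16, 'y': 45, 'z': 35, 'total': 96}

{'x': 16, 'y': 45, 'z': 35, 'total': 96}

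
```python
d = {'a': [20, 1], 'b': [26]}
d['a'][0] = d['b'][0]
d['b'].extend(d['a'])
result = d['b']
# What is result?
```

After line 1: d = {'a': [20, 1], 'b': [26]}
After line 2 (a[0] = b[0] = 26): d = {'a': [26, 1], 'b': [26]}
After line 3 (b.extend(a) appends [26, 1]): d = {'a': [26, 1], 'b': [26, 26, 1]}
After line 4: result = d['b'] = [26, 26, 1]

[26, 26, 1]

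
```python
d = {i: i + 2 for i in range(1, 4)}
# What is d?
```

{1: 3, 2: 4, 3: 5}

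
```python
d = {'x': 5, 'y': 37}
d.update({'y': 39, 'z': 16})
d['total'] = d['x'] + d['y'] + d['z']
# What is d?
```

After line 1: d = {'x': 5, 'y': 37}
After line 2 (y overwritten, z added): d = {'x': 5, 'y': 39, 'z': 16}
After line 3 (total = 5 + 39 + 16 = 60): d = {'x': 5, 'y': 39, 'z': 16, 'total': 60}

{'x': 5, 'y': 39, 'z': 16, 'total': 60}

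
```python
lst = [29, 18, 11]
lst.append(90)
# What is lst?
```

[29, 18, 11, 90]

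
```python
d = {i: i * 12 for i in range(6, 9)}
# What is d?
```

{6: 72, 7: 84, 8: 96}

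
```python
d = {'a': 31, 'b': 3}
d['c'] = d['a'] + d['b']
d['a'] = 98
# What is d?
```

After line 1: d = {'a': 31, 'b': 3}
After line 2 (d['c'] = 31 + 3): d = {'a': 31, 'b': 3, 'c': 34}
After line 3: d = {'a': 98, 'b': 3, 'c': 34}

{'a': 98, 'b': 3, 'c': 34}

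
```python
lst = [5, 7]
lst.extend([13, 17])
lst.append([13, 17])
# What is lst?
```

After line 1: lst = [5, 7]
After line 2 (extend unpacks [13, 17]): lst = [5, 7, 13, 17]
After line 3 (append adds [13, 17] as single element): lst = [5, 7, 13, 17, [13, 17]]

[5, 7, 13, 17, [13, 17]]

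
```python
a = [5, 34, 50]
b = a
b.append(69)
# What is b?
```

After line 1: a = [5, 34, 50]
After line 2 (b = a is an alias, same object): a = [5, 34, 50], b = [5, 34, 50]
After line 3 (b.append mutates the shared list): a = [5, 34, 50, 69], b = [5, 34, 50, 69]

[5, 34, 50, 69]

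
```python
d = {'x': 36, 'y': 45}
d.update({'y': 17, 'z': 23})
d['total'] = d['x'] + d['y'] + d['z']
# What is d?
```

After line 1: d = {'x': 36, 'y': 45}
After line 2 (y overwritten, z added): d = {'x': 36, 'y': 17, 'z': 23}
After line 3 (total = 36 + 17 + 23 = 76): d = {'x': 36, 'y': 17, 'z': 23, 'total': 76}

{'x': 36, 'y': 17, 'z': 23, 'total': 76}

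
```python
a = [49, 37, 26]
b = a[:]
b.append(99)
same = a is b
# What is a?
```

After line 1: a = [49, 37, 26]
After line 2 (b = a[:] is a shallow copy, new object): a = [49, 37, 26], b = [49, 37, 26]
After line 3 (append only mutates b): a = [49, 37, 26], b = [49, 37, 26, 99]
After line 4 (same = a is b; different objects -> False): same = False

[49, 37, 26]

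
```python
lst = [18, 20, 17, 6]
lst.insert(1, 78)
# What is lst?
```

[18, 78, 20, 17, 6]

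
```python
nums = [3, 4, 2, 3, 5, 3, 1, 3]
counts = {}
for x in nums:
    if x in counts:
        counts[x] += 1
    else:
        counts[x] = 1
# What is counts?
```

Initial: counts = {}, nums = [3, 4, 2, 3, 5, 3, 1, 3]
See 3: counts = {3: 1}
See 4: counts = {3: 1, 4: 1}
See 2: counts = {3: 1, 4: 1, 2: 1}
See 3: counts = {3: 2, 4: 1, 2: 1}
See 5: counts = {3: 2, 4: 1, 2: 1, 5: 1}
See 3: counts = {3: 3, 4: 1, 2: 1, 5: 1}
See 1: counts = {3: 3, 4: 1, 2: 1, 5: 1, 1: 1}
See 3: counts = {3: 4, 4: 1, 2: 1, 5: 1, 1: 1}

{3: 4, 4: 1, 2: 1, 5: 1, 1: 1}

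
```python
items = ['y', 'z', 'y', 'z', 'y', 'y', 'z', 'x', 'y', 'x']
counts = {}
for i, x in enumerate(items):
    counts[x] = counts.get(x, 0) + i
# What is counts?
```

Initial: counts = {}, items = ['y', 'z', 'y', 'z', 'y', 'y', 'z', 'x', 'y', 'x']
i=0, x='y': counts = {'y': 0}
i=1, x='z': counts = {'y': 0, 'z': 1}
i=2, x='y': counts = {'y': 2, 'z': 1}
i=3, x='z': counts = {'y': 2, 'z': 4}
i=4, x='y': counts = {'y': 6, 'z': 4}
i=5, x='y': counts = {'y': 11, 'z': 4}
i=6, x='z': counts = {'y': 11, 'z': 10}
i=7, x='x': counts = {'y': 11, 'z': 10, 'x': 7}
i=8, x='y': counts = {'y': 19, 'z': 10, 'x': 7}
i=9, x='x': counts = {'y': 19, 'z': 10, 'x': 16}

{'y': 19, 'z': 10, 'x': 16}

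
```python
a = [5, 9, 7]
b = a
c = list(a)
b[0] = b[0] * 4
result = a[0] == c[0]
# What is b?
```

After line 1: a = [5, 9, 7]
After line 2 (b = a, alias): a = [5, 9, 7], b = [5, 9, 7]
After line 3 (c = list(a) is a copy, new object): c = [5, 9, 7]
After line 4 (b[0] = 5 * 4 = 20; mutates shared a/b): a = b = [20, 9, 7], c = [5, 9, 7]
After line 5 (a[0] = 20, c[0] = 5; result = False)

[20, 9, 7]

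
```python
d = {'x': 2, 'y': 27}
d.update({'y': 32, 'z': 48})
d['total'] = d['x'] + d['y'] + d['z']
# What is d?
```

After line 1: d = {'x': 2, 'y': 27}
After line 2 (y overwritten, z added): d = {'x': 2, 'y': 32, 'z': 48}
After line 3 (total = 2 + 32 + 48 = 82): d = {'x': 2, 'y': 32, 'z': 48, 'total': 82}

{'x': 2, 'y': 32, 'z': 48, 'total': 82}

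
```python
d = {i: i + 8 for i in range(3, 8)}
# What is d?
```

{3: 11, 4: 12, 5: 13, 6: 14, 7: 15}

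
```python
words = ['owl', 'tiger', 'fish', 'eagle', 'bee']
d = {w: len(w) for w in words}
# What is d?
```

{'owl': 3, 'tiger': 5, 'fish': 4, 'eagle': 5, 'bee': 3}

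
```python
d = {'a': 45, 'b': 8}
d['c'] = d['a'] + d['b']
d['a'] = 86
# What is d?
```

After line 1: d = {'a': 45, 'b': 8}
After line 2 (d['c'] = 45 + 8): d = {'a': 45, 'b': 8, 'c': 53}
After line 3: d = {'a': 86, 'b': 8, 'c': 53}

{'a': 86, 'b': 8, 'c': 53}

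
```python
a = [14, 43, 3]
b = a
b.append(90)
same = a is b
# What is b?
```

After line 1: a = [14, 43, 3]
After line 2 (b = a is an alias, same object): a = [14, 43, 3], b = [14, 43, 3]
After line 3 (b.append mutates the shared list): a = [14, 43, 3, 90], b = [14, 43, 3, 90]
After line 4 (same = a is b; same object -> True): same = True

[14, 43, 3, 90]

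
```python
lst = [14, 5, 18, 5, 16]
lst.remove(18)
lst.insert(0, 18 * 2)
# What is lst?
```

After line 1: lst = [14, 5, 18, 5, 16]
After line 2 (remove first 18): lst = [14, 5, 5, 16]
After line 3 (insert 36 at index 0): lst = [36, 14, 5, 5, 16]

[36, 14, 5, 5, 16]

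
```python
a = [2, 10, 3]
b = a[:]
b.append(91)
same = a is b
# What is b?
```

After line 1: a = [2, 10, 3]
After line 2 (b = a[:] is a shallow copy, new object): a = [2, 10, 3], b = [2, 10, 3]
After line 3 (append only mutates b): a = [2, 10, 3], b = [2, 10, 3, 91]
After line 4 (same = a is b; different objects -> False): same = False

[2, 10, 3, 91]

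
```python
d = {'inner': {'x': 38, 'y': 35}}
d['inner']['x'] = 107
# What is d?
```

After line 1: d = {'inner': {'x': 38, 'y': 35}}
After line 2 (inner x overwritten): d = {'inner': {'x': 107, 'y': 35}}

{'inner': {'x': 107, 'y': 35}}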